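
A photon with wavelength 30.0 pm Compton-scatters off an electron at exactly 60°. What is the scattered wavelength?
31.2132 pm

Using the Compton formula: λ' = λ + λ_C(1 − cos θ)

For θ = 60°, cos θ = 1/2 (exact) = 0.5000, so:
1 − cos 60° = 1 − (1/2) = 0.5000

Δλ = λ_C × 0.5000 = 2.4263 × 0.5000 = 1.2132 pm

λ' = 30.0 + 1.2132 = 31.2132 pm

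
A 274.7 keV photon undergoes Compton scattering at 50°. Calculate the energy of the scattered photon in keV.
230.4476 keV

First convert energy to wavelength:
λ = hc/E, with hc ≈ 1239.842 keV·pm (i.e. 1239.842 eV·nm)

For E = 274.7 keV = 274700 eV:
λ = 1239.842 keV·pm / 274.7 keV
λ = 4.5134 pm

Calculate the Compton shift:
Δλ = λ_C(1 - cos(50°)) = 2.4263 × 0.3572
Δλ = 0.8667 pm

Final wavelength:
λ' = 4.5134 + 0.8667 = 5.3801 pm

Final energy:
E' = hc/λ' = 1239.842 / 5.3801 = 230.4476 keV

(Intermediate values are shown rounded; full precision is carried through to the final answer.)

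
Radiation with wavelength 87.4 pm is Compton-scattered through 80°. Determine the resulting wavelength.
89.4050 pm

Using the Compton scattering formula:
λ' = λ + Δλ = λ + λ_C(1 - cos θ)

Given:
- Initial wavelength λ = 87.4 pm
- Scattering angle θ = 80°
- Compton wavelength λ_C ≈ 2.4263 pm

Calculate the shift:
Δλ = 2.4263 × (1 - cos(80°))
Δλ = 2.4263 × 0.8264
Δλ = 2.0050 pm

Final wavelength:
λ' = 87.4 + 2.0050 = 89.4050 pm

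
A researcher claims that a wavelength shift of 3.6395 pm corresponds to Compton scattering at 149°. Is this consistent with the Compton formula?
No, inconsistent

Calculate the expected shift for θ = 149°:

Δλ_expected = λ_C(1 - cos(149°))
Δλ_expected = 2.4263 × (1 - cos(149°))
Δλ_expected = 2.4263 × 1.8572
Δλ_expected = 4.5061 pm

Given shift: 3.6395 pm
Expected shift: 4.5061 pm
Difference: 0.8666 pm

The values do not match. The given shift corresponds to θ ≈ 120.0°, not 149°.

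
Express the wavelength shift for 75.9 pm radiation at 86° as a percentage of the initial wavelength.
2.9737%

Calculate the Compton shift:
Δλ = λ_C(1 - cos(86°))
Δλ = 2.4263 × (1 - cos(86°))
Δλ = 2.4263 × 0.9302
Δλ = 2.2571 pm

Percentage change:
(Δλ/λ₀) × 100 = (2.2571/75.9) × 100
= 2.9737%

(Intermediate values are shown rounded; full precision is carried through to the final answer.)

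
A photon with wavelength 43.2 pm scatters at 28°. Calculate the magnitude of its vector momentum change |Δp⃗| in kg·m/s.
7.3977e-24 kg·m/s

Photon momentum magnitude is p = h/λ.

Initial momentum:
p₀ = h/λ = 6.6261e-34/4.3200e-11 = 1.5338e-23 kg·m/s

After scattering:
λ' = λ + Δλ = 43.2 + 0.2840 = 43.4840 pm
p' = h/λ' = 6.6261e-34/4.3484e-11 = 1.5238e-23 kg·m/s

Momentum is a vector; the scattered photon's direction makes angle θ = 28° with the incident direction. The magnitude of the vector change Δp⃗ = p⃗₀ − p⃗' is found from the law of cosines:
|Δp⃗|² = p₀² + p'² − 2p₀p'cos θ
|Δp⃗|² = (1.5338e-23)² + (1.5238e-23)² − 2·1.5338e-23·1.5238e-23·cos(28°)
|Δp⃗| = 7.3977e-24 kg·m/s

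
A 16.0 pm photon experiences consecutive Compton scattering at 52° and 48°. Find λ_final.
17.7353 pm

Apply Compton shift twice:

First scattering at θ₁ = 52°:
Δλ₁ = λ_C(1 - cos(52°))
Δλ₁ = 2.4263 × 0.3843
Δλ₁ = 0.9325 pm

After first scattering:
λ₁ = 16.0 + 0.9325 = 16.9325 pm

Second scattering at θ₂ = 48°:
Δλ₂ = λ_C(1 - cos(48°))
Δλ₂ = 2.4263 × 0.3309
Δλ₂ = 0.8028 pm

Final wavelength:
λ₂ = 16.9325 + 0.8028 = 17.7353 pm

Total shift: Δλ_total = 0.9325 + 0.8028 = 1.7353 pm

(Intermediate values are shown rounded; full precision is carried through to the final answer.)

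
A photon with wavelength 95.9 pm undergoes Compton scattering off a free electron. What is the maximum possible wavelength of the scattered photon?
100.7526 pm (at θ = 180°)

The Compton shift is Δλ = λ_C(1 − cos θ).

Since cos θ ranges from −1 to 1, the factor (1 − cos θ) ranges from 0 to 2; the maximum shift occurs at θ = 180° (backscattering):
Δλ_max = 2λ_C = 2 × 2.4263 pm = 4.8526 pm

Maximum scattered wavelength:
λ'_max = λ₀ + Δλ_max = 95.9 + 4.8526 = 100.7526 pm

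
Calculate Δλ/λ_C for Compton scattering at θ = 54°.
0.4122 λ_C

The Compton shift formula is:
Δλ = λ_C(1 - cos θ)

Dividing both sides by λ_C:
Δλ/λ_C = 1 - cos θ

For θ = 54°:
Δλ/λ_C = 1 - cos(54°)
Δλ/λ_C = 1 - 0.5878
Δλ/λ_C = 0.4122

This means the shift is 0.4122 × λ_C = 1.0002 pm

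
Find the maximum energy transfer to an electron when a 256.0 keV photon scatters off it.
128.1253 keV

Maximum energy transfer occurs at θ = 180° (backscattering).

Initial photon: E₀ = 256.0 keV → λ₀ = 4.8431 pm

Maximum Compton shift (at 180°):
Δλ_max = 2λ_C = 2 × 2.4263 = 4.8526 pm

Final wavelength:
λ' = 4.8431 + 4.8526 = 9.6958 pm

Minimum photon energy (maximum energy to electron):
E'_min = hc/λ' = 127.8747 keV

Maximum electron kinetic energy:
K_max = E₀ - E'_min = 256.0000 - 127.8747 = 128.1253 keV

(Intermediate values are shown rounded; full precision is carried through to the final answer.)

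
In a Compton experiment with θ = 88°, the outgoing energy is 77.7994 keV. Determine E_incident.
91.2000 keV

Convert final energy to wavelength (hc ≈ 1239.842 keV·pm):
λ' = hc/E' = 1239.842 / 77.7994 = 15.9364 pm

Calculate the Compton shift:
Δλ = λ_C(1 - cos(88°))
Δλ = 2.4263 × (1 - cos(88°))
Δλ = 2.3416 pm

Initial wavelength:
λ = λ' - Δλ = 15.9364 - 2.3416 = 13.5948 pm

Initial energy:
E = hc/λ = 1239.842 / 13.5948 = 91.2000 keV

(Intermediate values are shown rounded; full precision is carried through to the final answer.)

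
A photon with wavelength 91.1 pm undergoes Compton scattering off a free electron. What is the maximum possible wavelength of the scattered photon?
95.9526 pm (at θ = 180°)

The Compton shift is Δλ = λ_C(1 − cos θ).

Since cos θ ranges from −1 to 1, the factor (1 − cos θ) ranges from 0 to 2; the maximum shift occurs at θ = 180° (backscattering):
Δλ_max = 2λ_C = 2 × 2.4263 pm = 4.8526 pm

Maximum scattered wavelength:
λ'_max = λ₀ + Δλ_max = 91.1 + 4.8526 = 95.9526 pm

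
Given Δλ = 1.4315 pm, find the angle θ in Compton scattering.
65.79°

From the Compton formula Δλ = λ_C(1 - cos θ), we can solve for θ:

cos θ = 1 - Δλ/λ_C

Given:
- Δλ = 1.4315 pm
- λ_C = h/(m_e·c) ≈ 2.42631024 pm

cos θ = 1 - 1.4315/2.42631024
cos θ = 1 - 0.589991
cos θ = 0.410009

θ = arccos(0.410009)
θ = 65.79°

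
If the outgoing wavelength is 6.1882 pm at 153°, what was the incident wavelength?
1.6000 pm

From λ' = λ + Δλ, we have λ = λ' - Δλ

First calculate the Compton shift:
Δλ = λ_C(1 - cos θ)
Δλ = 2.4263 × (1 - cos(153°))
Δλ = 2.4263 × 1.8910
Δλ = 4.5882 pm

Initial wavelength:
λ = λ' - Δλ
λ = 6.1882 - 4.5882
λ = 1.6000 pm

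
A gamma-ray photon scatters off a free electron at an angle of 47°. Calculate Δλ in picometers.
0.7716 pm

Using the Compton scattering formula:
Δλ = λ_C(1 - cos θ)

where λ_C = h/(m_e·c) ≈ 2.4263 pm is the Compton wavelength of an electron.

For θ = 47°:
cos(47°) = 0.6820
1 - cos(47°) = 0.3180

Δλ = 2.4263 × 0.3180
Δλ = 0.7716 pm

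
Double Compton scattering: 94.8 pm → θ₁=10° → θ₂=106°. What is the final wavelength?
97.9320 pm

Apply Compton shift twice:

First scattering at θ₁ = 10°:
Δλ₁ = λ_C(1 - cos(10°))
Δλ₁ = 2.4263 × 0.0152
Δλ₁ = 0.0369 pm

After first scattering:
λ₁ = 94.8 + 0.0369 = 94.8369 pm

Second scattering at θ₂ = 106°:
Δλ₂ = λ_C(1 - cos(106°))
Δλ₂ = 2.4263 × 1.2756
Δλ₂ = 3.0951 pm

Final wavelength:
λ₂ = 94.8369 + 3.0951 = 97.9320 pm

Total shift: Δλ_total = 0.0369 + 3.0951 = 3.1320 pm

(Intermediate values are shown rounded; full precision is carried through to the final answer.)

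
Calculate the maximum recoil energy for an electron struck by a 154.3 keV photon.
58.0979 keV

Maximum energy transfer occurs at θ = 180° (backscattering).

Initial photon: E₀ = 154.3 keV → λ₀ = 8.0353 pm

Maximum Compton shift (at 180°):
Δλ_max = 2λ_C = 2 × 2.4263 = 4.8526 pm

Final wavelength:
λ' = 8.0353 + 4.8526 = 12.8879 pm

Minimum photon energy (maximum energy to electron):
E'_min = hc/λ' = 96.2021 keV

Maximum electron kinetic energy:
K_max = E₀ - E'_min = 154.3000 - 96.2021 = 58.0979 keV

(Intermediate values are shown rounded; full precision is carried through to the final answer.)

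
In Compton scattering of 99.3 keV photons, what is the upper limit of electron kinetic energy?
27.7917 keV

Maximum energy transfer occurs at θ = 180° (backscattering).

Initial photon: E₀ = 99.3 keV → λ₀ = 12.4858 pm

Maximum Compton shift (at 180°):
Δλ_max = 2λ_C = 2 × 2.4263 = 4.8526 pm

Final wavelength:
λ' = 12.4858 + 4.8526 = 17.3384 pm

Minimum photon energy (maximum energy to electron):
E'_min = hc/λ' = 71.5083 keV

Maximum electron kinetic energy:
K_max = E₀ - E'_min = 99.3000 - 71.5083 = 27.7917 keV

(Intermediate values are shown rounded; full precision is carried through to the final answer.)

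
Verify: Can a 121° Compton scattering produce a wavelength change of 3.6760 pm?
Yes, consistent

Calculate the expected shift for θ = 121°:

Δλ_expected = λ_C(1 - cos(121°))
Δλ_expected = 2.4263 × (1 - cos(121°))
Δλ_expected = 2.4263 × 1.5150
Δλ_expected = 3.6760 pm

Given shift: 3.6760 pm
Expected shift: 3.6760 pm
Difference: 0.0000 pm

The values match. This is consistent with Compton scattering at the stated angle.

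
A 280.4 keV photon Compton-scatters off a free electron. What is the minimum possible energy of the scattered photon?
133.6856 keV (at θ = 180°)

The scattered photon has minimum energy when its wavelength is maximum, i.e., when the Compton shift Δλ = λ_C(1 − cos θ) is maximum. This occurs at θ = 180° (backscattering), giving Δλ_max = 2λ_C = 4.8526 pm.

Initial wavelength: λ₀ = hc/E₀ = 4.4217 pm
Maximum final wavelength: λ'_max = λ₀ + 2λ_C = 4.4217 + 4.8526 = 9.2743 pm
Minimum final energy: E'_min = hc/λ'_max = 133.6856 keV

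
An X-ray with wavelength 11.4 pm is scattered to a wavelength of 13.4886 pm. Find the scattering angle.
82.00°

First find the wavelength shift:
Δλ = λ' - λ = 13.4886 - 11.4 = 2.0886 pm

Using Δλ = λ_C(1 - cos θ), with λ_C = h/(m_e·c) ≈ 2.42631024 pm:
cos θ = 1 - Δλ/λ_C
cos θ = 1 - 2.0886/2.42631024
cos θ = 0.139187

θ = arccos(0.139187)
θ = 82.00°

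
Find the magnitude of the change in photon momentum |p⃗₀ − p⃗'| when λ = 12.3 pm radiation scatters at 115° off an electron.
8.1160e-23 kg·m/s

Photon momentum magnitude is p = h/λ.

Initial momentum:
p₀ = h/λ = 6.6261e-34/1.2300e-11 = 5.3870e-23 kg·m/s

After scattering:
λ' = λ + Δλ = 12.3 + 3.4517 = 15.7517 pm
p' = h/λ' = 6.6261e-34/1.5752e-11 = 4.2066e-23 kg·m/s

Momentum is a vector; the scattered photon's direction makes angle θ = 115° with the incident direction. The magnitude of the vector change Δp⃗ = p⃗₀ − p⃗' is found from the law of cosines:
|Δp⃗|² = p₀² + p'² − 2p₀p'cos θ
|Δp⃗|² = (5.3870e-23)² + (4.2066e-23)² − 2·5.3870e-23·4.2066e-23·cos(115°)
|Δp⃗| = 8.1160e-23 kg·m/s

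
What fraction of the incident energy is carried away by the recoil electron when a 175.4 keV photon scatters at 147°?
0.3869 (or 38.69%)

Calculate initial and final photon energies:

Initial: E₀ = 175.4 keV → λ₀ = 7.0687 pm
Compton shift: Δλ = 4.4612 pm
Final wavelength: λ' = 11.5298 pm
Final energy: E' = 107.5333 keV

Fractional energy loss:
(E₀ - E')/E₀ = (175.4000 - 107.5333)/175.4000
= 67.8667/175.4000
= 0.3869
= 38.69%

(Intermediate values are shown rounded; full precision is carried through to the final answer.)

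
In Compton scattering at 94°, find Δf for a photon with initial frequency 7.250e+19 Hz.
2.796e+19 Hz (decrease)

Convert frequency to wavelength (c = 299792458 m/s):
λ₀ = c/f₀ = 299792458/7.250e+19 = 4.1350684e-12 m = 4.1351 pm

Calculate Compton shift:
Δλ = λ_C(1 - cos(94°)) = 2.5956 pm

Final wavelength:
λ' = λ₀ + Δλ = 4.1351 + 2.5956 = 6.7306 pm

Final frequency:
f' = c/λ' = 299792458/6.7306295e-12 = 4.4541519e+19 Hz

Frequency shift (decrease):
Δf = f₀ - f' = 7.250e+19 - 4.4541519e+19 = 2.796e+19 Hz

(Intermediate values are shown rounded; full precision is carried through to the final answer.)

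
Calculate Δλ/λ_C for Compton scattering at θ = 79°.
0.8092 λ_C

The Compton shift formula is:
Δλ = λ_C(1 - cos θ)

Dividing both sides by λ_C:
Δλ/λ_C = 1 - cos θ

For θ = 79°:
Δλ/λ_C = 1 - cos(79°)
Δλ/λ_C = 1 - 0.1908
Δλ/λ_C = 0.8092

This means the shift is 0.8092 × λ_C = 1.9633 pm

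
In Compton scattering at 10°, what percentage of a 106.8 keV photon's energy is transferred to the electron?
0.0032 (or 0.32%)

Calculate initial and final photon energies:

Initial: E₀ = 106.8 keV → λ₀ = 11.6090 pm
Compton shift: Δλ = 0.0369 pm
Final wavelength: λ' = 11.6459 pm
Final energy: E' = 106.4620 keV

Fractional energy loss:
(E₀ - E')/E₀ = (106.8000 - 106.4620)/106.8000
= 0.3380/106.8000
= 0.0032
= 0.32%

(Intermediate values are shown rounded; full precision is carried through to the final answer.)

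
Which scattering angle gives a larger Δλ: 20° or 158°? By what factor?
158° produces the larger shift by a factor of 31.956

Calculate both shifts using Δλ = λ_C(1 - cos θ):

For θ₁ = 20°:
Δλ₁ = 2.4263 × (1 - cos(20°))
Δλ₁ = 2.4263 × 0.0603
Δλ₁ = 0.1463 pm

For θ₂ = 158°:
Δλ₂ = 2.4263 × (1 - cos(158°))
Δλ₂ = 2.4263 × 1.9272
Δλ₂ = 4.6759 pm

The 158° angle produces the larger shift.
Ratio: 4.6759/0.1463 = 31.956

(Intermediate values are shown rounded; full precision is carried through to the final answer.)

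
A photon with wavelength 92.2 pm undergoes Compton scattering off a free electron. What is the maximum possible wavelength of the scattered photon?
97.0526 pm (at θ = 180°)

The Compton shift is Δλ = λ_C(1 − cos θ).

Since cos θ ranges from −1 to 1, the factor (1 − cos θ) ranges from 0 to 2; the maximum shift occurs at θ = 180° (backscattering):
Δλ_max = 2λ_C = 2 × 2.4263 pm = 4.8526 pm

Maximum scattered wavelength:
λ'_max = λ₀ + Δλ_max = 92.2 + 4.8526 = 97.0526 pm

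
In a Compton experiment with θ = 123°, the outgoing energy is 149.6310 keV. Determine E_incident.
273.1999 keV

Convert final energy to wavelength (hc ≈ 1239.842 keV·pm):
λ' = hc/E' = 1239.842 / 149.6310 = 8.2860 pm

Calculate the Compton shift:
Δλ = λ_C(1 - cos(123°))
Δλ = 2.4263 × (1 - cos(123°))
Δλ = 3.7478 pm

Initial wavelength:
λ = λ' - Δλ = 8.2860 - 3.7478 = 4.5382 pm

Initial energy:
E = hc/λ = 1239.842 / 4.5382 = 273.1999 keV

(Intermediate values are shown rounded; full precision is carried through to the final answer.)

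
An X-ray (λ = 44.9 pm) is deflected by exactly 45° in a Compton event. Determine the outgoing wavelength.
45.6106 pm

Using the Compton formula: λ' = λ + λ_C(1 − cos θ)

For θ = 45°, cos θ = √2/2 (exact) ≈ 0.7071, so:
1 − cos 45° = 1 − (√2/2) ≈ 0.2929

Δλ = λ_C × 0.2929 = 2.4263 × 0.2929 = 0.7106 pm

λ' = 44.9 + 0.7106 = 45.6106 pm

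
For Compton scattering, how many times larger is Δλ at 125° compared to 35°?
125° produces the larger shift by a factor of 8.701

Calculate both shifts using Δλ = λ_C(1 - cos θ):

For θ₁ = 35°:
Δλ₁ = 2.4263 × (1 - cos(35°))
Δλ₁ = 2.4263 × 0.1808
Δλ₁ = 0.4388 pm

For θ₂ = 125°:
Δλ₂ = 2.4263 × (1 - cos(125°))
Δλ₂ = 2.4263 × 1.5736
Δλ₂ = 3.8180 pm

The 125° angle produces the larger shift.
Ratio: 3.8180/0.4388 = 8.701

(Intermediate values are shown rounded; full precision is carried through to the final answer.)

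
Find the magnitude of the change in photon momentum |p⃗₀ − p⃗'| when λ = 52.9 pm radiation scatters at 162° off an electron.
2.3727e-23 kg·m/s

Photon momentum magnitude is p = h/λ.

Initial momentum:
p₀ = h/λ = 6.6261e-34/5.2900e-11 = 1.2526e-23 kg·m/s

After scattering:
λ' = λ + Δλ = 52.9 + 4.7339 = 57.6339 pm
p' = h/λ' = 6.6261e-34/5.7634e-11 = 1.1497e-23 kg·m/s

Momentum is a vector; the scattered photon's direction makes angle θ = 162° with the incident direction. The magnitude of the vector change Δp⃗ = p⃗₀ − p⃗' is found from the law of cosines:
|Δp⃗|² = p₀² + p'² − 2p₀p'cos θ
|Δp⃗|² = (1.2526e-23)² + (1.1497e-23)² − 2·1.2526e-23·1.1497e-23·cos(162°)
|Δp⃗| = 2.3727e-23 kg·m/s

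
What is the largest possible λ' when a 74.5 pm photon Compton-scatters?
79.3526 pm (at θ = 180°)

The Compton shift is Δλ = λ_C(1 − cos θ).

Since cos θ ranges from −1 to 1, the factor (1 − cos θ) ranges from 0 to 2; the maximum shift occurs at θ = 180° (backscattering):
Δλ_max = 2λ_C = 2 × 2.4263 pm = 4.8526 pm

Maximum scattered wavelength:
λ'_max = λ₀ + Δλ_max = 74.5 + 4.8526 = 79.3526 pm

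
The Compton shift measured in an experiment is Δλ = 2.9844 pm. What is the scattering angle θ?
103.30°

From the Compton formula Δλ = λ_C(1 - cos θ), we can solve for θ:

cos θ = 1 - Δλ/λ_C

Given:
- Δλ = 2.9844 pm
- λ_C = h/(m_e·c) ≈ 2.42631024 pm

cos θ = 1 - 2.9844/2.42631024
cos θ = 1 - 1.230016
cos θ = -0.230016

θ = arccos(-0.230016)
θ = 103.30°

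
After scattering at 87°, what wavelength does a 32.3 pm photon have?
34.5993 pm

Using the Compton scattering formula:
λ' = λ + Δλ = λ + λ_C(1 - cos θ)

Given:
- Initial wavelength λ = 32.3 pm
- Scattering angle θ = 87°
- Compton wavelength λ_C ≈ 2.4263 pm

Calculate the shift:
Δλ = 2.4263 × (1 - cos(87°))
Δλ = 2.4263 × 0.9477
Δλ = 2.2993 pm

Final wavelength:
λ' = 32.3 + 2.2993 = 34.5993 pm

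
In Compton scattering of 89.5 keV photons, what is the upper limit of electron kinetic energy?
23.2182 keV

Maximum energy transfer occurs at θ = 180° (backscattering).

Initial photon: E₀ = 89.5 keV → λ₀ = 13.8530 pm

Maximum Compton shift (at 180°):
Δλ_max = 2λ_C = 2 × 2.4263 = 4.8526 pm

Final wavelength:
λ' = 13.8530 + 4.8526 = 18.7056 pm

Minimum photon energy (maximum energy to electron):
E'_min = hc/λ' = 66.2818 keV

Maximum electron kinetic energy:
K_max = E₀ - E'_min = 89.5000 - 66.2818 = 23.2182 keV

(Intermediate values are shown rounded; full precision is carried through to the final answer.)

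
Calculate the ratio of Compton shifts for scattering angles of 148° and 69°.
148° produces the larger shift by a factor of 2.880

Calculate both shifts using Δλ = λ_C(1 - cos θ):

For θ₁ = 69°:
Δλ₁ = 2.4263 × (1 - cos(69°))
Δλ₁ = 2.4263 × 0.6416
Δλ₁ = 1.5568 pm

For θ₂ = 148°:
Δλ₂ = 2.4263 × (1 - cos(148°))
Δλ₂ = 2.4263 × 1.8480
Δλ₂ = 4.4839 pm

The 148° angle produces the larger shift.
Ratio: 4.4839/1.5568 = 2.880

(Intermediate values are shown rounded; full precision is carried through to the final answer.)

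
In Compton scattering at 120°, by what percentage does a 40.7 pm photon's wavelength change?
8.9422%

Calculate the Compton shift:
Δλ = λ_C(1 - cos(120°))
Δλ = 2.4263 × (1 - cos(120°))
Δλ = 2.4263 × 1.5000
Δλ = 3.6395 pm

Percentage change:
(Δλ/λ₀) × 100 = (3.6395/40.7) × 100
= 8.9422%

(Intermediate values are shown rounded; full precision is carried through to the final answer.)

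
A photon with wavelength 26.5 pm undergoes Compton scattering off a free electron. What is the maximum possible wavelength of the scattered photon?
31.3526 pm (at θ = 180°)

The Compton shift is Δλ = λ_C(1 − cos θ).

Since cos θ ranges from −1 to 1, the factor (1 − cos θ) ranges from 0 to 2; the maximum shift occurs at θ = 180° (backscattering):
Δλ_max = 2λ_C = 2 × 2.4263 pm = 4.8526 pm

Maximum scattered wavelength:
λ'_max = λ₀ + Δλ_max = 26.5 + 4.8526 = 31.3526 pm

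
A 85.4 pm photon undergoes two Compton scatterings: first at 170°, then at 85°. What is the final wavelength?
92.4306 pm

Apply Compton shift twice:

First scattering at θ₁ = 170°:
Δλ₁ = λ_C(1 - cos(170°))
Δλ₁ = 2.4263 × 1.9848
Δλ₁ = 4.8158 pm

After first scattering:
λ₁ = 85.4 + 4.8158 = 90.2158 pm

Second scattering at θ₂ = 85°:
Δλ₂ = λ_C(1 - cos(85°))
Δλ₂ = 2.4263 × 0.9128
Δλ₂ = 2.2148 pm

Final wavelength:
λ₂ = 90.2158 + 2.2148 = 92.4306 pm

Total shift: Δλ_total = 4.8158 + 2.2148 = 7.0306 pm

(Intermediate values are shown rounded; full precision is carried through to the final answer.)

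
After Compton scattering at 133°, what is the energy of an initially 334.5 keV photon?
159.2071 keV

First convert energy to wavelength:
λ = hc/E, with hc ≈ 1239.842 keV·pm (i.e. 1239.842 eV·nm)

For E = 334.5 keV = 334500 eV:
λ = 1239.842 keV·pm / 334.5 keV
λ = 3.7066 pm

Calculate the Compton shift:
Δλ = λ_C(1 - cos(133°)) = 2.4263 × 1.6820
Δλ = 4.0810 pm

Final wavelength:
λ' = 3.7066 + 4.0810 = 7.7876 pm

Final energy:
E' = hc/λ' = 1239.842 / 7.7876 = 159.2071 keV

(Intermediate values are shown rounded; full precision is carried through to the final answer.)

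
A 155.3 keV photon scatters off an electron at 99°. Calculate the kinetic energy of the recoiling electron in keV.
40.3870 keV

By energy conservation: K_e = E_initial - E_final

First find the scattered photon energy:
Initial wavelength: λ = hc/E = 7.9835 pm
Compton shift: Δλ = λ_C(1 - cos(99°)) = 2.8059 pm
Final wavelength: λ' = 7.9835 + 2.8059 = 10.7894 pm
Final photon energy: E' = hc/λ' = 114.9130 keV

Electron kinetic energy:
K_e = E - E' = 155.3000 - 114.9130 = 40.3870 keV

(Intermediate values are shown rounded; full precision is carried through to the final answer.)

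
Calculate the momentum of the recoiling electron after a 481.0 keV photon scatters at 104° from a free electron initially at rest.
3.0800e-22 kg·m/s

The electron is initially at rest, so by conservation of momentum:
p⃗_e = p⃗₀ − p⃗'  (incident photon momentum minus scattered photon momentum)

Photon momentum magnitudes (p = h/λ = E/c):
λ₀ = hc/E₀ = 2.5776 pm → p₀ = h/λ₀ = 2.5706e-22 kg·m/s
Δλ = λ_C(1 − cos 104°) = 3.0133 pm
λ' = 5.5909 pm → p' = h/λ' = 1.1851e-22 kg·m/s

The scattered photon makes angle θ = 104° with the incident direction, so by the law of cosines:
|p⃗_e|² = p₀² + p'² − 2p₀p'cos θ
|p⃗_e|² = (2.5706e-22)² + (1.1851e-22)² − 2·2.5706e-22·1.1851e-22·cos(104°)
|p⃗_e| = 3.0800e-22 kg·m/s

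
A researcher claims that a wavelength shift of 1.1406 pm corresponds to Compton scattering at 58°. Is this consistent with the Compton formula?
Yes, consistent

Calculate the expected shift for θ = 58°:

Δλ_expected = λ_C(1 - cos(58°))
Δλ_expected = 2.4263 × (1 - cos(58°))
Δλ_expected = 2.4263 × 0.4701
Δλ_expected = 1.1406 pm

Given shift: 1.1406 pm
Expected shift: 1.1406 pm
Difference: 0.0000 pm

The values match. This is consistent with Compton scattering at the stated angle.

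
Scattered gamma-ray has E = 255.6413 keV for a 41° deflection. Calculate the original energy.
291.3999 keV

Convert final energy to wavelength (hc ≈ 1239.842 keV·pm):
λ' = hc/E' = 1239.842 / 255.6413 = 4.8499 pm

Calculate the Compton shift:
Δλ = λ_C(1 - cos(41°))
Δλ = 2.4263 × (1 - cos(41°))
Δλ = 0.5952 pm

Initial wavelength:
λ = λ' - Δλ = 4.8499 - 0.5952 = 4.2548 pm

Initial energy:
E = hc/λ = 1239.842 / 4.2548 = 291.3999 keV

(Intermediate values are shown rounded; full precision is carried through to the final answer.)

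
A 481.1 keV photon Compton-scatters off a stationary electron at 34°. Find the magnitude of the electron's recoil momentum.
1.4402e-22 kg·m/s

The electron is initially at rest, so by conservation of momentum:
p⃗_e = p⃗₀ − p⃗'  (incident photon momentum minus scattered photon momentum)

Photon momentum magnitudes (p = h/λ = E/c):
λ₀ = hc/E₀ = 2.5771 pm → p₀ = h/λ₀ = 2.5711e-22 kg·m/s
Δλ = λ_C(1 − cos 34°) = 0.4148 pm
λ' = 2.9919 pm → p' = h/λ' = 2.2147e-22 kg·m/s

The scattered photon makes angle θ = 34° with the incident direction, so by the law of cosines:
|p⃗_e|² = p₀² + p'² − 2p₀p'cos θ
|p⃗_e|² = (2.5711e-22)² + (2.2147e-22)² − 2·2.5711e-22·2.2147e-22·cos(34°)
|p⃗_e| = 1.4402e-22 kg·m/s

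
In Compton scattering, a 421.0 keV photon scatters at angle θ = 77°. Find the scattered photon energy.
256.9353 keV

First convert energy to wavelength:
λ = hc/E, with hc ≈ 1239.842 keV·pm (i.e. 1239.842 eV·nm)

For E = 421.0 keV = 421000 eV:
λ = 1239.842 keV·pm / 421.0 keV
λ = 2.9450 pm

Calculate the Compton shift:
Δλ = λ_C(1 - cos(77°)) = 2.4263 × 0.7750
Δλ = 1.8805 pm

Final wavelength:
λ' = 2.9450 + 1.8805 = 4.8255 pm

Final energy:
E' = hc/λ' = 1239.842 / 4.8255 = 256.9353 keV

(Intermediate values are shown rounded; full precision is carried through to the final answer.)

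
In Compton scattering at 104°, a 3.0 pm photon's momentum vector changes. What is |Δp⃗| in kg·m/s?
2.6963e-22 kg·m/s

Photon momentum magnitude is p = h/λ.

Initial momentum:
p₀ = h/λ = 6.6261e-34/3.0000e-12 = 2.2087e-22 kg·m/s

After scattering:
λ' = λ + Δλ = 3.0 + 3.0133 = 6.0133 pm
p' = h/λ' = 6.6261e-34/6.0133e-12 = 1.1019e-22 kg·m/s

Momentum is a vector; the scattered photon's direction makes angle θ = 104° with the incident direction. The magnitude of the vector change Δp⃗ = p⃗₀ − p⃗' is found from the law of cosines:
|Δp⃗|² = p₀² + p'² − 2p₀p'cos θ
|Δp⃗|² = (2.2087e-22)² + (1.1019e-22)² − 2·2.2087e-22·1.1019e-22·cos(104°)
|Δp⃗| = 2.6963e-22 kg·m/s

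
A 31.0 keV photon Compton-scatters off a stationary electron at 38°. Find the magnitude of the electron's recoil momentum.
1.0721e-23 kg·m/s

The electron is initially at rest, so by conservation of momentum:
p⃗_e = p⃗₀ − p⃗'  (incident photon momentum minus scattered photon momentum)

Photon momentum magnitudes (p = h/λ = E/c):
λ₀ = hc/E₀ = 39.9949 pm → p₀ = h/λ₀ = 1.6567e-23 kg·m/s
Δλ = λ_C(1 − cos 38°) = 0.5144 pm
λ' = 40.5093 pm → p' = h/λ' = 1.6357e-23 kg·m/s

The scattered photon makes angle θ = 38° with the incident direction, so by the law of cosines:
|p⃗_e|² = p₀² + p'² − 2p₀p'cos θ
|p⃗_e|² = (1.6567e-23)² + (1.6357e-23)² − 2·1.6567e-23·1.6357e-23·cos(38°)
|p⃗_e| = 1.0721e-23 kg·m/s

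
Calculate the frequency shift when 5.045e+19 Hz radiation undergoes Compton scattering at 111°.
1.800e+19 Hz (decrease)

Convert frequency to wavelength (c = 299792458 m/s):
λ₀ = c/f₀ = 299792458/5.045e+19 = 5.9423678e-12 m = 5.9424 pm

Calculate Compton shift:
Δλ = λ_C(1 - cos(111°)) = 3.2958 pm

Final wavelength:
λ' = λ₀ + Δλ = 5.9424 + 3.2958 = 9.2382 pm

Final frequency:
f' = c/λ' = 299792458/9.2381899e-12 = 3.2451428e+19 Hz

Frequency shift (decrease):
Δf = f₀ - f' = 5.045e+19 - 3.2451428e+19 = 1.800e+19 Hz

(Intermediate values are shown rounded; full precision is carried through to the final answer.)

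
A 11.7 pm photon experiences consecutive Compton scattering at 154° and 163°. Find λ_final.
21.0537 pm

Apply Compton shift twice:

First scattering at θ₁ = 154°:
Δλ₁ = λ_C(1 - cos(154°))
Δλ₁ = 2.4263 × 1.8988
Δλ₁ = 4.6071 pm

After first scattering:
λ₁ = 11.7 + 4.6071 = 16.3071 pm

Second scattering at θ₂ = 163°:
Δλ₂ = λ_C(1 - cos(163°))
Δλ₂ = 2.4263 × 1.9563
Δλ₂ = 4.7466 pm

Final wavelength:
λ₂ = 16.3071 + 4.7466 = 21.0537 pm

Total shift: Δλ_total = 4.6071 + 4.7466 = 9.3537 pm

(Intermediate values are shown rounded; full precision is carried through to the final answer.)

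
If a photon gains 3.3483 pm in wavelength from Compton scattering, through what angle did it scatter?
112.33°

From the Compton formula Δλ = λ_C(1 - cos θ), we can solve for θ:

cos θ = 1 - Δλ/λ_C

Given:
- Δλ = 3.3483 pm
- λ_C = h/(m_e·c) ≈ 2.42631024 pm

cos θ = 1 - 3.3483/2.42631024
cos θ = 1 - 1.379997
cos θ = -0.379997

θ = arccos(-0.379997)
θ = 112.33°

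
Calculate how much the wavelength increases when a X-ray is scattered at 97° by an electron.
2.7220 pm

Using the Compton scattering formula:
Δλ = λ_C(1 - cos θ)

where λ_C = h/(m_e·c) ≈ 2.4263 pm is the Compton wavelength of an electron.

For θ = 97°:
cos(97°) = -0.1219
1 - cos(97°) = 1.1219

Δλ = 2.4263 × 1.1219
Δλ = 2.7220 pm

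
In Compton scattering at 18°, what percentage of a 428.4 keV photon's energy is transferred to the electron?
0.0394 (or 3.94%)

Calculate initial and final photon energies:

Initial: E₀ = 428.4 keV → λ₀ = 2.8941 pm
Compton shift: Δλ = 0.1188 pm
Final wavelength: λ' = 3.0129 pm
Final energy: E' = 411.5147 keV

Fractional energy loss:
(E₀ - E')/E₀ = (428.4000 - 411.5147)/428.4000
= 16.8853/428.4000
= 0.0394
= 3.94%

(Intermediate values are shown rounded; full precision is carried through to the final answer.)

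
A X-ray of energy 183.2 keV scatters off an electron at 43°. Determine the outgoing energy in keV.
167.1055 keV

First convert energy to wavelength:
λ = hc/E, with hc ≈ 1239.842 keV·pm (i.e. 1239.842 eV·nm)

For E = 183.2 keV = 183200 eV:
λ = 1239.842 keV·pm / 183.2 keV
λ = 6.7677 pm

Calculate the Compton shift:
Δλ = λ_C(1 - cos(43°)) = 2.4263 × 0.2686
Δλ = 0.6518 pm

Final wavelength:
λ' = 6.7677 + 0.6518 = 7.4195 pm

Final energy:
E' = hc/λ' = 1239.842 / 7.4195 = 167.1055 keV

(Intermediate values are shown rounded; full precision is carried through to the final answer.)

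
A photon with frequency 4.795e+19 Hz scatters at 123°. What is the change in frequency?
1.797e+19 Hz (decrease)

Convert frequency to wavelength (c = 299792458 m/s):
λ₀ = c/f₀ = 299792458/4.795e+19 = 6.2521889e-12 m = 6.2522 pm

Calculate Compton shift:
Δλ = λ_C(1 - cos(123°)) = 3.7478 pm

Final wavelength:
λ' = λ₀ + Δλ = 6.2522 + 3.7478 = 10.0000 pm

Final frequency:
f' = c/λ' = 299792458/9.9999624e-12 = 2.9979359e+19 Hz

Frequency shift (decrease):
Δf = f₀ - f' = 4.795e+19 - 2.9979359e+19 = 1.797e+19 Hz

(Intermediate values are shown rounded; full precision is carried through to the final answer.)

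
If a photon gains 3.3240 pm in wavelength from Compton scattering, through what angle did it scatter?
111.71°

From the Compton formula Δλ = λ_C(1 - cos θ), we can solve for θ:

cos θ = 1 - Δλ/λ_C

Given:
- Δλ = 3.3240 pm
- λ_C = h/(m_e·c) ≈ 2.42631024 pm

cos θ = 1 - 3.3240/2.42631024
cos θ = 1 - 1.369981
cos θ = -0.369981

θ = arccos(-0.369981)
θ = 111.71°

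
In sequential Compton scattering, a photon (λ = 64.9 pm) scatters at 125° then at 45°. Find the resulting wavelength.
69.4286 pm

Apply Compton shift twice:

First scattering at θ₁ = 125°:
Δλ₁ = λ_C(1 - cos(125°))
Δλ₁ = 2.4263 × 1.5736
Δλ₁ = 3.8180 pm

After first scattering:
λ₁ = 64.9 + 3.8180 = 68.7180 pm

Second scattering at θ₂ = 45°:
Δλ₂ = λ_C(1 - cos(45°))
Δλ₂ = 2.4263 × 0.2929
Δλ₂ = 0.7106 pm

Final wavelength:
λ₂ = 68.7180 + 0.7106 = 69.4286 pm

Total shift: Δλ_total = 3.8180 + 0.7106 = 4.5286 pm

(Intermediate values are shown rounded; full precision is carried through to the final answer.)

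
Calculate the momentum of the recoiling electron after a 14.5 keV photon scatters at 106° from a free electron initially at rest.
1.2162e-23 kg·m/s

The electron is initially at rest, so by conservation of momentum:
p⃗_e = p⃗₀ − p⃗'  (incident photon momentum minus scattered photon momentum)

Photon momentum magnitudes (p = h/λ = E/c):
λ₀ = hc/E₀ = 85.5063 pm → p₀ = h/λ₀ = 7.7492e-24 kg·m/s
Δλ = λ_C(1 − cos 106°) = 3.0951 pm
λ' = 88.6014 pm → p' = h/λ' = 7.4785e-24 kg·m/s

The scattered photon makes angle θ = 106° with the incident direction, so by the law of cosines:
|p⃗_e|² = p₀² + p'² − 2p₀p'cos θ
|p⃗_e|² = (7.7492e-24)² + (7.4785e-24)² − 2·7.7492e-24·7.4785e-24·cos(106°)
|p⃗_e| = 1.2162e-23 kg·m/s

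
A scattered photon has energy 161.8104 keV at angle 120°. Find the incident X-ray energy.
308.2001 keV

Convert final energy to wavelength (hc ≈ 1239.842 keV·pm):
λ' = hc/E' = 1239.842 / 161.8104 = 7.6623 pm

Calculate the Compton shift:
Δλ = λ_C(1 - cos(120°))
Δλ = 2.4263 × (1 - cos(120°))
Δλ = 3.6395 pm

Initial wavelength:
λ = λ' - Δλ = 7.6623 - 3.6395 = 4.0228 pm

Initial energy:
E = hc/λ = 1239.842 / 4.0228 = 308.2001 keV

(Intermediate values are shown rounded; full precision is carried through to the final answer.)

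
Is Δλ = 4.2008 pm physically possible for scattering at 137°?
Yes, consistent

Calculate the expected shift for θ = 137°:

Δλ_expected = λ_C(1 - cos(137°))
Δλ_expected = 2.4263 × (1 - cos(137°))
Δλ_expected = 2.4263 × 1.7314
Δλ_expected = 4.2008 pm

Given shift: 4.2008 pm
Expected shift: 4.2008 pm
Difference: 0.0000 pm

The values match. This is consistent with Compton scattering at the stated angle.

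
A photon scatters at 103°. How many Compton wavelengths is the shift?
1.2250 λ_C

The Compton shift formula is:
Δλ = λ_C(1 - cos θ)

Dividing both sides by λ_C:
Δλ/λ_C = 1 - cos θ

For θ = 103°:
Δλ/λ_C = 1 - cos(103°)
Δλ/λ_C = 1 - -0.2250
Δλ/λ_C = 1.2250

This means the shift is 1.2250 × λ_C = 2.9721 pm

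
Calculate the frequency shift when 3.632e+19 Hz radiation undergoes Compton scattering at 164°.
1.328e+19 Hz (decrease)

Convert frequency to wavelength (c = 299792458 m/s):
λ₀ = c/f₀ = 299792458/3.632e+19 = 8.2541976e-12 m = 8.2542 pm

Calculate Compton shift:
Δλ = λ_C(1 - cos(164°)) = 4.7586 pm

Final wavelength:
λ' = λ₀ + Δλ = 8.2542 + 4.7586 = 13.0128 pm

Final frequency:
f' = c/λ' = 299792458/1.3012827e-11 = 2.3038227e+19 Hz

Frequency shift (decrease):
Δf = f₀ - f' = 3.632e+19 - 2.3038227e+19 = 1.328e+19 Hz

(Intermediate values are shown rounded; full precision is carried through to the final answer.)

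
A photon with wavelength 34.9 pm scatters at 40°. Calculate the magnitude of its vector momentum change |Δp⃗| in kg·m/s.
1.2886e-23 kg·m/s

Photon momentum magnitude is p = h/λ.

Initial momentum:
p₀ = h/λ = 6.6261e-34/3.4900e-11 = 1.8986e-23 kg·m/s

After scattering:
λ' = λ + Δλ = 34.9 + 0.5676 = 35.4676 pm
p' = h/λ' = 6.6261e-34/3.5468e-11 = 1.8682e-23 kg·m/s

Momentum is a vector; the scattered photon's direction makes angle θ = 40° with the incident direction. The magnitude of the vector change Δp⃗ = p⃗₀ − p⃗' is found from the law of cosines:
|Δp⃗|² = p₀² + p'² − 2p₀p'cos θ
|Δp⃗|² = (1.8986e-23)² + (1.8682e-23)² − 2·1.8986e-23·1.8682e-23·cos(40°)
|Δp⃗| = 1.2886e-23 kg·m/s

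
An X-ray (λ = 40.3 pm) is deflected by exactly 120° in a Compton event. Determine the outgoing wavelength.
43.9395 pm

Using the Compton formula: λ' = λ + λ_C(1 − cos θ)

For θ = 120°, cos θ = -1/2 (exact) = -0.5000, so:
1 − cos 120° = 1 − (-1/2) = 1.5000

Δλ = λ_C × 1.5000 = 2.4263 × 1.5000 = 3.6395 pm

λ' = 40.3 + 3.6395 = 43.9395 pm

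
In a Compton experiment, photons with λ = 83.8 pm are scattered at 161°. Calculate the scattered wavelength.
88.5204 pm

Using the Compton scattering formula:
λ' = λ + Δλ = λ + λ_C(1 - cos θ)

Given:
- Initial wavelength λ = 83.8 pm
- Scattering angle θ = 161°
- Compton wavelength λ_C ≈ 2.4263 pm

Calculate the shift:
Δλ = 2.4263 × (1 - cos(161°))
Δλ = 2.4263 × 1.9455
Δλ = 4.7204 pm

Final wavelength:
λ' = 83.8 + 4.7204 = 88.5204 pm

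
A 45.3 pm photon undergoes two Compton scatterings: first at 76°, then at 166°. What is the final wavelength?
51.9199 pm

Apply Compton shift twice:

First scattering at θ₁ = 76°:
Δλ₁ = λ_C(1 - cos(76°))
Δλ₁ = 2.4263 × 0.7581
Δλ₁ = 1.8393 pm

After first scattering:
λ₁ = 45.3 + 1.8393 = 47.1393 pm

Second scattering at θ₂ = 166°:
Δλ₂ = λ_C(1 - cos(166°))
Δλ₂ = 2.4263 × 1.9703
Δλ₂ = 4.7805 pm

Final wavelength:
λ₂ = 47.1393 + 4.7805 = 51.9199 pm

Total shift: Δλ_total = 1.8393 + 4.7805 = 6.6199 pm

(Intermediate values are shown rounded; full precision is carried through to the final answer.)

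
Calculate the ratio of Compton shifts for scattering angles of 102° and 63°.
102° produces the larger shift by a factor of 2.212

Calculate both shifts using Δλ = λ_C(1 - cos θ):

For θ₁ = 63°:
Δλ₁ = 2.4263 × (1 - cos(63°))
Δλ₁ = 2.4263 × 0.5460
Δλ₁ = 1.3248 pm

For θ₂ = 102°:
Δλ₂ = 2.4263 × (1 - cos(102°))
Δλ₂ = 2.4263 × 1.2079
Δλ₂ = 2.9308 pm

The 102° angle produces the larger shift.
Ratio: 2.9308/1.3248 = 2.212

(Intermediate values are shown rounded; full precision is carried through to the final answer.)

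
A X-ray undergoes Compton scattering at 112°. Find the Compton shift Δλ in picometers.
3.3352 pm

Using the Compton scattering formula:
Δλ = λ_C(1 - cos θ)

where λ_C = h/(m_e·c) ≈ 2.4263 pm is the Compton wavelength of an electron.

For θ = 112°:
cos(112°) = -0.3746
1 - cos(112°) = 1.3746

Δλ = 2.4263 × 1.3746
Δλ = 3.3352 pm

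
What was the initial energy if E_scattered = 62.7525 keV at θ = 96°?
72.6000 keV

Convert final energy to wavelength (hc ≈ 1239.842 keV·pm):
λ' = hc/E' = 1239.842 / 62.7525 = 19.7577 pm

Calculate the Compton shift:
Δλ = λ_C(1 - cos(96°))
Δλ = 2.4263 × (1 - cos(96°))
Δλ = 2.6799 pm

Initial wavelength:
λ = λ' - Δλ = 19.7577 - 2.6799 = 17.0777 pm

Initial energy:
E = hc/λ = 1239.842 / 17.0777 = 72.6000 keV

(Intermediate values are shown rounded; full precision is carried through to the final answer.)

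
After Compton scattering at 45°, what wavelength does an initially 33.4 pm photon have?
34.1106 pm

Using the Compton formula: λ' = λ + λ_C(1 − cos θ)

For θ = 45°, cos θ = √2/2 (exact) ≈ 0.7071, so:
1 − cos 45° = 1 − (√2/2) ≈ 0.2929

Δλ = λ_C × 0.2929 = 2.4263 × 0.2929 = 0.7106 pm

λ' = 33.4 + 0.7106 = 34.1106 pm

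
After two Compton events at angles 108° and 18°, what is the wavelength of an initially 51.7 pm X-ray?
54.9948 pm

Apply Compton shift twice:

First scattering at θ₁ = 108°:
Δλ₁ = λ_C(1 - cos(108°))
Δλ₁ = 2.4263 × 1.3090
Δλ₁ = 3.1761 pm

After first scattering:
λ₁ = 51.7 + 3.1761 = 54.8761 pm

Second scattering at θ₂ = 18°:
Δλ₂ = λ_C(1 - cos(18°))
Δλ₂ = 2.4263 × 0.0489
Δλ₂ = 0.1188 pm

Final wavelength:
λ₂ = 54.8761 + 0.1188 = 54.9948 pm

Total shift: Δλ_total = 3.1761 + 0.1188 = 3.2948 pm

(Intermediate values are shown rounded; full precision is carried through to the final answer.)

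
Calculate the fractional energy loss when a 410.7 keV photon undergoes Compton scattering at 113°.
0.5278 (or 52.78%)

Calculate initial and final photon energies:

Initial: E₀ = 410.7 keV → λ₀ = 3.0189 pm
Compton shift: Δλ = 3.3743 pm
Final wavelength: λ' = 6.3932 pm
Final energy: E' = 193.9315 keV

Fractional energy loss:
(E₀ - E')/E₀ = (410.7000 - 193.9315)/410.7000
= 216.7685/410.7000
= 0.5278
= 52.78%

(Intermediate values are shown rounded; full precision is carried through to the final answer.)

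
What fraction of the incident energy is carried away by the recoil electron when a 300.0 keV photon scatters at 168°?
0.5373 (or 53.73%)

Calculate initial and final photon energies:

Initial: E₀ = 300.0 keV → λ₀ = 4.1328 pm
Compton shift: Δλ = 4.7996 pm
Final wavelength: λ' = 8.9324 pm
Final energy: E' = 138.8027 keV

Fractional energy loss:
(E₀ - E')/E₀ = (300.0000 - 138.8027)/300.0000
= 161.1973/300.0000
= 0.5373
= 53.73%

(Intermediate values are shown rounded; full precision is carried through to the final answer.)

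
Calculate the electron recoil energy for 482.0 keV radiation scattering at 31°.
57.2282 keV

By energy conservation: K_e = E_initial - E_final

First find the scattered photon energy:
Initial wavelength: λ = hc/E = 2.5723 pm
Compton shift: Δλ = λ_C(1 - cos(31°)) = 0.3466 pm
Final wavelength: λ' = 2.5723 + 0.3466 = 2.9188 pm
Final photon energy: E' = hc/λ' = 424.7718 keV

Electron kinetic energy:
K_e = E - E' = 482.0000 - 424.7718 = 57.2282 keV

(Intermediate values are shown rounded; full precision is carried through to the final answer.)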